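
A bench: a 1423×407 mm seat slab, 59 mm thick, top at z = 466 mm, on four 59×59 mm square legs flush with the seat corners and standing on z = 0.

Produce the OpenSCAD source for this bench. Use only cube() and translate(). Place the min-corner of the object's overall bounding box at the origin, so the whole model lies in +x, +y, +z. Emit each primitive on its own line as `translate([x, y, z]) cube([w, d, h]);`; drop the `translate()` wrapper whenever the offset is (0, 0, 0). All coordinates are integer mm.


translate([0, 0, 407]) cube([1423, 407, 59]);
cube([59, 59, 407]);
translate([0, 348, 0]) cube([59, 59, 407]);
translate([1364, 0, 0]) cube([59, 59, 407]);
translate([1364, 348, 0]) cube([59, 59, 407]);


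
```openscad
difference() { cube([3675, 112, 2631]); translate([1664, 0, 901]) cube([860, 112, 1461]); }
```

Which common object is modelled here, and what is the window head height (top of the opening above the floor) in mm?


A wall with a window opening. The window head height is 2362 mm.

A wall with a rectangular opening subtracted — a window. Sill at z = 901, opening 1461 mm tall, so the head is at 901 + 1461 = 2362 mm.


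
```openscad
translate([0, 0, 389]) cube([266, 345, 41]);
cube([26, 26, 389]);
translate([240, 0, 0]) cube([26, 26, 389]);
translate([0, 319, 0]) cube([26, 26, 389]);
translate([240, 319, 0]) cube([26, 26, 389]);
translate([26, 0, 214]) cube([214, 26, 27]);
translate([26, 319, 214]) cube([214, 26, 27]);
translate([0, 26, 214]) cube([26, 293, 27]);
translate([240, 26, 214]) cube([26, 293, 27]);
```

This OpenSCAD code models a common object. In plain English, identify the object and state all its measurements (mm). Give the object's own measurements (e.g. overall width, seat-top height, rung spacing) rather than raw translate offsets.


A four-legged stool. The seat is a 266×345×41 mm slab whose top surface is at z = 430 mm; four square legs, each 26×26 mm in cross-section, run from the floor (z = 0) to the underside of the seat, each flush with a corner of the seat. Four stretchers, 26 mm wide and 27 mm tall, connect adjacent legs with their undersides at z = 214 mm, each running between the inner faces of the legs it joins and aligned with the legs' outer faces on the other axis.


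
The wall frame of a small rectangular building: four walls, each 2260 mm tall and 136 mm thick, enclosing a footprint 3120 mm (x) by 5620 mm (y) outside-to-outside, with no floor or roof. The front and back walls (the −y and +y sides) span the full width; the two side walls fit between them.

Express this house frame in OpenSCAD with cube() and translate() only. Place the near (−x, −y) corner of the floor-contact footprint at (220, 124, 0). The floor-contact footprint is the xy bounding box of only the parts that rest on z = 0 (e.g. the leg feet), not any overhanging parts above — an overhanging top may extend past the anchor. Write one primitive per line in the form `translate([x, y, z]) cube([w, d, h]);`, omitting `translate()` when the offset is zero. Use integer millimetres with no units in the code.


translate([220, 124, 0]) cube([3120, 136, 2260]);
translate([220, 5608, 0]) cube([3120, 136, 2260]);
translate([220, 260, 0]) cube([136, 5348, 2260]);
translate([3204, 260, 0]) cube([136, 5348, 2260]);


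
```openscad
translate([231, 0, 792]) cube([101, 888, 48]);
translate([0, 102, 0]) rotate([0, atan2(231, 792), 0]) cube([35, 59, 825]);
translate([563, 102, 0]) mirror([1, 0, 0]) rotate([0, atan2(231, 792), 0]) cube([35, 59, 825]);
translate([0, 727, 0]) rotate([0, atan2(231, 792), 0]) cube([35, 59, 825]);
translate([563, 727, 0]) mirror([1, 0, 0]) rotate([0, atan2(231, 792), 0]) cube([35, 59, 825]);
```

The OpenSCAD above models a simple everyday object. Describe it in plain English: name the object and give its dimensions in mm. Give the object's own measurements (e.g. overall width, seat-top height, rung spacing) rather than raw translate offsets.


A sawhorse. A 101×888×48 mm beam (x, y, z) sits on two A-frame leg pairs. Each pair is two raked legs of 35×59 mm section (59 mm along y) splaying symmetrically in x. Each leg rises 792 mm vertically over 231 mm of horizontal reach and is 825 mm long along its own axis. Every leg's outer bottom edge rests on the floor and its outer top edge meets a bottom edge of the beam — the left legs (tilting toward +x) meet the beam's −x bottom edge, the right legs (their mirror images, tilting toward −x) meet its +x bottom edge — so the leg tops tuck under the beam, the beam's underside is 792 mm above the floor, and the feet are 563 mm apart outside-to-outside with the beam centred between them. The two leg pairs are set in 102 mm from either end of the beam.


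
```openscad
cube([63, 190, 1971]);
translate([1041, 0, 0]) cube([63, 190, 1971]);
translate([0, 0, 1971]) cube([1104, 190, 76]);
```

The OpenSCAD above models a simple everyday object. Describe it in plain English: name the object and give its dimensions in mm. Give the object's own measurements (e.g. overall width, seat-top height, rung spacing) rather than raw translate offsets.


A door frame. The clear opening is 978 mm wide and 1971 mm high. Two 63 mm wide jambs, 190 mm deep, stand either side of the opening from the floor to the top of the opening. A 76 mm thick head sits across the top of both jambs, spanning the full outside width of the frame.


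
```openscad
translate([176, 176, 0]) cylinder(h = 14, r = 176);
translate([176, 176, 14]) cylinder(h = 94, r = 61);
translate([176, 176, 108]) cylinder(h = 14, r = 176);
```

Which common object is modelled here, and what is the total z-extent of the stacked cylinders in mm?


A spool. The overall height is 122 mm.

Three coaxial cylinders, large–small–large — a spool. Two 14 mm flanges and a 94 mm core give 14 + 94 + 14 = 122 mm.


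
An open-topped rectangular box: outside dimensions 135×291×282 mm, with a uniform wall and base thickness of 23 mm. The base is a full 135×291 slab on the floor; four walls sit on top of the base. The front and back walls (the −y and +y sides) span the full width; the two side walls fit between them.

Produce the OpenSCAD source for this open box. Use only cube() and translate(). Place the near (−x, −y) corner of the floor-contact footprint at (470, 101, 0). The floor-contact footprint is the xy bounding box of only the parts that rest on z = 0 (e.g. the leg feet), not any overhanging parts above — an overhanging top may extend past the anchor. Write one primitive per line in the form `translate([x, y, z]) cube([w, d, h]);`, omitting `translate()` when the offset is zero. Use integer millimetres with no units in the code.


translate([470, 101, 0]) cube([135, 291, 23]);
translate([470, 101, 23]) cube([135, 23, 259]);
translate([470, 369, 23]) cube([135, 23, 259]);
translate([470, 124, 23]) cube([23, 245, 259]);
translate([582, 124, 23]) cube([23, 245, 259]);


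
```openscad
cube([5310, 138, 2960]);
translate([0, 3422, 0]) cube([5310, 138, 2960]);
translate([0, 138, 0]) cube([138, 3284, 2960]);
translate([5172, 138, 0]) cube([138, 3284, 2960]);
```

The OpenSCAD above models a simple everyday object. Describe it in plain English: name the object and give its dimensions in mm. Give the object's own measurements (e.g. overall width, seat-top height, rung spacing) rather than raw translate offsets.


The wall frame of a small rectangular building: four walls, each 2960 mm tall and 138 mm thick, enclosing a footprint 5310 mm (x) by 3560 mm (y) outside-to-outside, with no floor or roof. The front and back walls (the −y and +y sides) span the full width; the two side walls fit between them.


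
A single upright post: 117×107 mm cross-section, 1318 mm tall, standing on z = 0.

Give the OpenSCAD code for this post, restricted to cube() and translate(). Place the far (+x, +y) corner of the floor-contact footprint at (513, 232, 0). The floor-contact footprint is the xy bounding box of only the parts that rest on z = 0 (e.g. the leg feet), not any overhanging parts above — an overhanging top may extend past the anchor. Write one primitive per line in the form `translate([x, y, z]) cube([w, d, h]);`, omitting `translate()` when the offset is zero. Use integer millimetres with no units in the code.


translate([396, 125, 0]) cube([117, 107, 1318]);


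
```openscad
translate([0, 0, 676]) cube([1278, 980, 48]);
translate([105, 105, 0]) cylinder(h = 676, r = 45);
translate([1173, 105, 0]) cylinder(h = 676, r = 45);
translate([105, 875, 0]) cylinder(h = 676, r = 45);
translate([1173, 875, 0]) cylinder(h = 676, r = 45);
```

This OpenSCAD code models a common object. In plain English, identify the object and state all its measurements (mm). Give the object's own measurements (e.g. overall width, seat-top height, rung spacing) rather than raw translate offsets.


A rectangular dining table. The top is 1278×980×48 mm with its upper surface at z = 724 mm. It stands on four round legs of 90 mm diameter, each leg's bounding box inset 60 mm from the nearest pair of top edges, running from the floor to the underside of the top.


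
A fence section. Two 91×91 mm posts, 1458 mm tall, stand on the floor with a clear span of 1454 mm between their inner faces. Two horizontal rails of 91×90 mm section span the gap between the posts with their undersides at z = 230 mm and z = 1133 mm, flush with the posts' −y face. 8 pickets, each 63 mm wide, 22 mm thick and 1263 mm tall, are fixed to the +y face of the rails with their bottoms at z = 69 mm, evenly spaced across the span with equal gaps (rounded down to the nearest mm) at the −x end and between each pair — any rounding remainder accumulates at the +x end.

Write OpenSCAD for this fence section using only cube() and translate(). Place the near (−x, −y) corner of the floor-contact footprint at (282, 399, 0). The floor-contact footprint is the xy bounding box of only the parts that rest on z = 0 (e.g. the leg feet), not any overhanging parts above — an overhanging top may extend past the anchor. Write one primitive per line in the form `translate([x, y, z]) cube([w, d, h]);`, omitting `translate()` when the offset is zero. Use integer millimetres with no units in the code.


translate([282, 399, 0]) cube([91, 91, 1458]);
translate([1827, 399, 0]) cube([91, 91, 1458]);
translate([373, 399, 230]) cube([1454, 91, 90]);
translate([373, 399, 1133]) cube([1454, 91, 90]);
translate([478, 490, 69]) cube([63, 22, 1263]);
translate([646, 490, 69]) cube([63, 22, 1263]);
translate([814, 490, 69]) cube([63, 22, 1263]);
translate([982, 490, 69]) cube([63, 22, 1263]);
translate([1150, 490, 69]) cube([63, 22, 1263]);
translate([1318, 490, 69]) cube([63, 22, 1263]);
translate([1486, 490, 69]) cube([63, 22, 1263]);
translate([1654, 490, 69]) cube([63, 22, 1263]);


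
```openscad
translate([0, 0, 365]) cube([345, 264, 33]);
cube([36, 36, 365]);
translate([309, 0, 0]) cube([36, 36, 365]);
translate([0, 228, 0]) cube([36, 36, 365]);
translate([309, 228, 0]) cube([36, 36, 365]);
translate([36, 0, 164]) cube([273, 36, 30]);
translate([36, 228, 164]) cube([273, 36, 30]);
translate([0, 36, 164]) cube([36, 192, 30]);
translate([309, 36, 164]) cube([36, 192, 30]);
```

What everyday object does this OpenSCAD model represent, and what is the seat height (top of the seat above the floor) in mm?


A stool. The seat height is 398 mm.

A 345×264×33 slab at z = 365 on four corner posts — a stool. The seat top is 365 + 33 = 398 mm.


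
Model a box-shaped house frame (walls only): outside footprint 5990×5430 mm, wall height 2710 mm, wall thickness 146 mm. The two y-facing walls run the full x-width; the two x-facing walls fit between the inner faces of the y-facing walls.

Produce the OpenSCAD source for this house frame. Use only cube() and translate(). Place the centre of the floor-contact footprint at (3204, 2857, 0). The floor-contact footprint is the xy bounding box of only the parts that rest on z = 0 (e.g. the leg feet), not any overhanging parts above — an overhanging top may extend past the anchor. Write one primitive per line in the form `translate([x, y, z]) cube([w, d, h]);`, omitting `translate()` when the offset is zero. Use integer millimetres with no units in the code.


translate([209, 142, 0]) cube([5990, 146, 2710]);
translate([209, 5426, 0]) cube([5990, 146, 2710]);
translate([209, 288, 0]) cube([146, 5138, 2710]);
translate([6053, 288, 0]) cube([146, 5138, 2710]);


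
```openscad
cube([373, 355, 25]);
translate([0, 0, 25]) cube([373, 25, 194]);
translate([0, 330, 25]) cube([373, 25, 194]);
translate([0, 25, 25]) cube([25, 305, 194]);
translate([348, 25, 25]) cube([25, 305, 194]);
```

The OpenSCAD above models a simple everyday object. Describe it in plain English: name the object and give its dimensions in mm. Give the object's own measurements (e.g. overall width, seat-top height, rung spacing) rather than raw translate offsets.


An open-topped rectangular box: outside dimensions 373×355×219 mm, with a uniform wall and base thickness of 25 mm. The base is a full 373×355 slab on the floor; four walls sit on top of the base. The front and back walls (the −y and +y sides) span the full width; the two side walls fit between them.


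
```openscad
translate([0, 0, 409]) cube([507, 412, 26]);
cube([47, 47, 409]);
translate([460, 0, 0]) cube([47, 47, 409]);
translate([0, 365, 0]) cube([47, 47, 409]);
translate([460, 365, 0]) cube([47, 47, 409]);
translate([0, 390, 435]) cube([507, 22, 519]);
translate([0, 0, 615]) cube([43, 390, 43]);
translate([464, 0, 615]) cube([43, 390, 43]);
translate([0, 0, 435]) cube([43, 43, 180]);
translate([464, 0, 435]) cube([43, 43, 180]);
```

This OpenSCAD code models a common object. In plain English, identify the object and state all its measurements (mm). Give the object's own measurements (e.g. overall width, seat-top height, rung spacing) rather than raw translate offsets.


A chair. The seat is a 507×412×26 mm slab with its top at z = 435 mm, on four 47×47 mm corner legs (flush with the seat edges, standing on z = 0). A flat backrest 22 mm thick, 519 mm tall, spans the full seat width and rises from the seat top along its +y edge, rear face flush with the rear of the seat. Two armrests of 43×43 mm section run along each side from the seat's front edge to the front of the backrest, top faces 223 mm above the seat top and outer faces flush with the seat's x-edges; a 43×43 mm post under the front of each armrest stands on the seat at the front corner.


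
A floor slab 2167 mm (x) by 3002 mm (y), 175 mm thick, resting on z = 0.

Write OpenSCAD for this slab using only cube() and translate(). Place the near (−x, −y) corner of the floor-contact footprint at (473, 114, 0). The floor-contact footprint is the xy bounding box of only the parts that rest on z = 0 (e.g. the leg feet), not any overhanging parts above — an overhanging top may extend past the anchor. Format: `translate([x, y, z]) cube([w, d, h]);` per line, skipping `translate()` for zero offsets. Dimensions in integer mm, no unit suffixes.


translate([473, 114, 0]) cube([2167, 3002, 175]);


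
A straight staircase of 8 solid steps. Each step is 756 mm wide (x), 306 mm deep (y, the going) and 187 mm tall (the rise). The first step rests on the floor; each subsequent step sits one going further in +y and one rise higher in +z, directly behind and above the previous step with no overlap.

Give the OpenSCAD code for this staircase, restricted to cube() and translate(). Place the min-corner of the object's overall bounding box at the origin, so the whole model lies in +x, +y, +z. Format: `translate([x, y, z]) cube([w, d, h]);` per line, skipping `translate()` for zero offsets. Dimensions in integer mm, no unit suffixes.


cube([756, 306, 187]);
translate([0, 306, 187]) cube([756, 306, 187]);
translate([0, 612, 374]) cube([756, 306, 187]);
translate([0, 918, 561]) cube([756, 306, 187]);
translate([0, 1224, 748]) cube([756, 306, 187]);
translate([0, 1530, 935]) cube([756, 306, 187]);
translate([0, 1836, 1122]) cube([756, 306, 187]);
translate([0, 2142, 1309]) cube([756, 306, 187]);


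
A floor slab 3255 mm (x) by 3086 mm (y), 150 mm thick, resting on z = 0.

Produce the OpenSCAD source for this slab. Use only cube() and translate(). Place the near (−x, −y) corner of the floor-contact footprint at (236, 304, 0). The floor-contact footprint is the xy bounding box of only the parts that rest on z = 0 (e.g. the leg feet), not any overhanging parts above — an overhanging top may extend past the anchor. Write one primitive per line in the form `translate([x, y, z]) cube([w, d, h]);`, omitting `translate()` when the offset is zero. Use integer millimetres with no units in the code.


translate([236, 304, 0]) cube([3255, 3086, 150]);


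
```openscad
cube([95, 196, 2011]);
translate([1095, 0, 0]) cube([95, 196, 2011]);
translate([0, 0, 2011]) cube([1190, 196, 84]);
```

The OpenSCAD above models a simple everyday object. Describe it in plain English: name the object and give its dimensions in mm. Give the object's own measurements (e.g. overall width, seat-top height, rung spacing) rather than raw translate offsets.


A door frame. The clear opening is 1000 mm wide and 2011 mm high. Two 95 mm wide jambs, 196 mm deep, stand either side of the opening from the floor to the top of the opening. A 84 mm thick head sits across the top of both jambs, spanning the full outside width of the frame.


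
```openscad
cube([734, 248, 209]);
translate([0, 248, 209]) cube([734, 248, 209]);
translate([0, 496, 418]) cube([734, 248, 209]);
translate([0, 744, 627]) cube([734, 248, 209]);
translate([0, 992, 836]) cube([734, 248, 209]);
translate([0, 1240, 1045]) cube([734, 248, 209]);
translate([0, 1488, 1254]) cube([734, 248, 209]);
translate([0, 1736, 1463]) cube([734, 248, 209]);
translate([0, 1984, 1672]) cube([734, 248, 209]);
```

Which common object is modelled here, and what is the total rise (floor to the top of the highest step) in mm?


A staircase. The total rise is 1881 mm.

9 identical blocks, each offset up and back from the previous — a staircase. Each step is 209 mm tall and there are 9 of them, so the total rise is 9 × 209 = 1881 mm.


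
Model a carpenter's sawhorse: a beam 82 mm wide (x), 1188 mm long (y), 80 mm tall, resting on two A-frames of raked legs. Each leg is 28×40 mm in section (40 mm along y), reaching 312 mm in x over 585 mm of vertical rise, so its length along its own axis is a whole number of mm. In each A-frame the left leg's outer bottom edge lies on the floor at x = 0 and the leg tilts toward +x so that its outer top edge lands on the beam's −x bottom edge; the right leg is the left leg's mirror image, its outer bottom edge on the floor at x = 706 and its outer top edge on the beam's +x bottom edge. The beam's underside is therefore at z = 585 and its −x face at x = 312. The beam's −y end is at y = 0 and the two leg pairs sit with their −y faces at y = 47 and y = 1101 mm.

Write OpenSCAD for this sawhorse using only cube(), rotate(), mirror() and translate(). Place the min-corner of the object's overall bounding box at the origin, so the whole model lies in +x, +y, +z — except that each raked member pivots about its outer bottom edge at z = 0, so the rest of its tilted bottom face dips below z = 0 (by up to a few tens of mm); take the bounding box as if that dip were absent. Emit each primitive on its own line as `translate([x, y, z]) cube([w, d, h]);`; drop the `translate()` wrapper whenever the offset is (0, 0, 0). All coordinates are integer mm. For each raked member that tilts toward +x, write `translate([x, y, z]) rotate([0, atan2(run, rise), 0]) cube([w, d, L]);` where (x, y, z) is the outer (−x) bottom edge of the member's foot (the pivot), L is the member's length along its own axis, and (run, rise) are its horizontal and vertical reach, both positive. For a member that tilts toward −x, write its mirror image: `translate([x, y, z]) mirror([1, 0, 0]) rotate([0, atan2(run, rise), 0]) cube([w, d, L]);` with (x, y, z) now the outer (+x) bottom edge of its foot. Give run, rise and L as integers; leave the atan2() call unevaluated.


// leg length = √(312² + 585²) = 663
// right-leg outer foot x = 2·312 + 82 = 706
// beam min-corner = (312, 0, 585)
translate([312, 0, 585]) cube([82, 1188, 80]);
translate([0, 47, 0]) rotate([0, atan2(312, 585), 0]) cube([28, 40, 663]);
translate([706, 47, 0]) mirror([1, 0, 0]) rotate([0, atan2(312, 585), 0]) cube([28, 40, 663]);
translate([0, 1101, 0]) rotate([0, atan2(312, 585), 0]) cube([28, 40, 663]);
translate([706, 1101, 0]) mirror([1, 0, 0]) rotate([0, atan2(312, 585), 0]) cube([28, 40, 663]);


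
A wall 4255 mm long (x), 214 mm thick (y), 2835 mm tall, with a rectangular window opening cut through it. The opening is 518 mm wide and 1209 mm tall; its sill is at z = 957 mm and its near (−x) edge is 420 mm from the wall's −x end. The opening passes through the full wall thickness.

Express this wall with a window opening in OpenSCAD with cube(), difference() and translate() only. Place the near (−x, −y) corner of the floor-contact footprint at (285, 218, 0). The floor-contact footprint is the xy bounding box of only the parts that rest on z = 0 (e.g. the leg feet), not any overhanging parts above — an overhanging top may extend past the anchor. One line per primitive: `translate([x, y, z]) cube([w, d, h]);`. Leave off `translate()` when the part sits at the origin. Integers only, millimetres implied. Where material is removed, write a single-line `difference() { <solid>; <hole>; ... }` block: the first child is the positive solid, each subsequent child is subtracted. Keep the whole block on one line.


difference() { translate([285, 218, 0]) cube([4255, 214, 2835]); translate([705, 218, 957]) cube([518, 214, 1209]); }


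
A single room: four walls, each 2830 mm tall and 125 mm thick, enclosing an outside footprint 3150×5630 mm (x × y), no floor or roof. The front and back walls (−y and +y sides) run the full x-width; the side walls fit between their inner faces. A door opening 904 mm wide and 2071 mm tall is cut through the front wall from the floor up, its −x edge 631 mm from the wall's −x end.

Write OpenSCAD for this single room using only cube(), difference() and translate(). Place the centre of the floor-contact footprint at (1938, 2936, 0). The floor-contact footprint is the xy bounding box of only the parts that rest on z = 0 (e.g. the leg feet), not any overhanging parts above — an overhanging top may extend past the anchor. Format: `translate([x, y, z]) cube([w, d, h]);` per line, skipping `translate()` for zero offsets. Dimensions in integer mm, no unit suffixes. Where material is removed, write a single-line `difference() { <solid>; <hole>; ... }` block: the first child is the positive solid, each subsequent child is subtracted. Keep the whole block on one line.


difference() { translate([363, 121, 0]) cube([3150, 125, 2830]); translate([994, 121, 0]) cube([904, 125, 2071]); }
translate([363, 5626, 0]) cube([3150, 125, 2830]);
translate([363, 246, 0]) cube([125, 5380, 2830]);
translate([3388, 246, 0]) cube([125, 5380, 2830]);


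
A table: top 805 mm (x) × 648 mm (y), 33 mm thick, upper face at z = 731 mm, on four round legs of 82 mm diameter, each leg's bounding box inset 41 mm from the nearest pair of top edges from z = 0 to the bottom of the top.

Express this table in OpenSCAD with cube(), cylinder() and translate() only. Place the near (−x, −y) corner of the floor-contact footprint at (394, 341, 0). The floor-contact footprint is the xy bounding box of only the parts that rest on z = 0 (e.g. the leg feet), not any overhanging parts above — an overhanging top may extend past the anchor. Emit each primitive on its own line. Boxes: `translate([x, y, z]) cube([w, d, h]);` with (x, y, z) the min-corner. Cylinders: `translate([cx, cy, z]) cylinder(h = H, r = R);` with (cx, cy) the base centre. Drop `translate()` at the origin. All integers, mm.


translate([353, 300, 698]) cube([805, 648, 33]);
translate([435, 382, 0]) cylinder(h = 698, r = 41);
translate([1076, 382, 0]) cylinder(h = 698, r = 41);
translate([435, 866, 0]) cylinder(h = 698, r = 41);
translate([1076, 866, 0]) cylinder(h = 698, r = 41);


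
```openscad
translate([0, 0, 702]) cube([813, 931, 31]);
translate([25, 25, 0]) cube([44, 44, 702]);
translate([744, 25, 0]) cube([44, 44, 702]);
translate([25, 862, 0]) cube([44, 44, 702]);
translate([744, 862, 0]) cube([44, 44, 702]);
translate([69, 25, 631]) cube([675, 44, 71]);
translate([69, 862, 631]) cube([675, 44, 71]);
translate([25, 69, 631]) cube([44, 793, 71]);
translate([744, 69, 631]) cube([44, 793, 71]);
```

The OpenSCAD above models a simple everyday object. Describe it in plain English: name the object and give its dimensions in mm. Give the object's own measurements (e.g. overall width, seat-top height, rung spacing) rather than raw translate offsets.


A rectangular dining table. The top is 813×931×31 mm with its upper surface at z = 733 mm. It stands on four 44×44 mm square legs, each inset 25 mm from the nearest pair of top edges, running from the floor to the underside of the top. Four apron rails, 44 mm thick and 71 mm tall, run between adjacent legs with their top edges flush with the underside of the top and their outer faces flush with the legs' outer faces.


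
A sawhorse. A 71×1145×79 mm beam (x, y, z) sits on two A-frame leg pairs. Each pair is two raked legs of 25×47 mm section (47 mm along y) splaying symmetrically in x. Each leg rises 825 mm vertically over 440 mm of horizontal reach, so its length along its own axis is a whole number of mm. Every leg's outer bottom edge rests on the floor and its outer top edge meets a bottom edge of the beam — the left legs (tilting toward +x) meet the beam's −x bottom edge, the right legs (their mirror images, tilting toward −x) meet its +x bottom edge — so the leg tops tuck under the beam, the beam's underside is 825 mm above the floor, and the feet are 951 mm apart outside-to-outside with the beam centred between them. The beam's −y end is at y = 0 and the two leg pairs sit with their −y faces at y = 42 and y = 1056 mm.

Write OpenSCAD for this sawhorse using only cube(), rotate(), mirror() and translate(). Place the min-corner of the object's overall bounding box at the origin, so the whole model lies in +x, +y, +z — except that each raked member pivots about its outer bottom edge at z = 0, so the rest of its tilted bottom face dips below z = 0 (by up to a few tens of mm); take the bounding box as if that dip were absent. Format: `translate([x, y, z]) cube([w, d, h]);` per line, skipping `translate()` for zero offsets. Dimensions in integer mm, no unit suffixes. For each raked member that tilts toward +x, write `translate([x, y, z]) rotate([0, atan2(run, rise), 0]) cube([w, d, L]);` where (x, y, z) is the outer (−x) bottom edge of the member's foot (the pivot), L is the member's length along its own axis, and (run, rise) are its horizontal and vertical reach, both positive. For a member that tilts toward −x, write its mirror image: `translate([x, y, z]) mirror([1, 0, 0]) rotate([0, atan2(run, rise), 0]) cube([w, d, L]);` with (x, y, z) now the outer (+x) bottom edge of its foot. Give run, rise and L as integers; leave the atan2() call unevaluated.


translate([440, 0, 825]) cube([71, 1145, 79]);
translate([0, 42, 0]) rotate([0, atan2(440, 825), 0]) cube([25, 47, 935]);
translate([951, 42, 0]) mirror([1, 0, 0]) rotate([0, atan2(440, 825), 0]) cube([25, 47, 935]);
translate([0, 1056, 0]) rotate([0, atan2(440, 825), 0]) cube([25, 47, 935]);
translate([951, 1056, 0]) mirror([1, 0, 0]) rotate([0, atan2(440, 825), 0]) cube([25, 47, 935]);


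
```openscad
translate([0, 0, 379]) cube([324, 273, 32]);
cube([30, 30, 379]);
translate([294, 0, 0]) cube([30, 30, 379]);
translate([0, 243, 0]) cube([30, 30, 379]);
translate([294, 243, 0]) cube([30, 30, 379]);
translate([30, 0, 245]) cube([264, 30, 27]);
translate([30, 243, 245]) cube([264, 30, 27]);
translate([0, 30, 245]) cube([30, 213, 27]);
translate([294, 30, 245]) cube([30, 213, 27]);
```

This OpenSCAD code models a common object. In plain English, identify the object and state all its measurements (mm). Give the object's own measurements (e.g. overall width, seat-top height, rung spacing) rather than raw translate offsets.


A simple wooden stool: a rectangular seat 324 mm (x) by 273 mm (y), 32 mm thick, top face at z = 411 mm, on four square legs, each 30×30 mm in cross-section. The legs rest on z = 0, each flush with a corner of the seat. Four stretchers, 30 mm wide and 27 mm tall, connect adjacent legs with their undersides at z = 245 mm, each running between the inner faces of the legs it joins and aligned with the legs' outer faces on the other axis.


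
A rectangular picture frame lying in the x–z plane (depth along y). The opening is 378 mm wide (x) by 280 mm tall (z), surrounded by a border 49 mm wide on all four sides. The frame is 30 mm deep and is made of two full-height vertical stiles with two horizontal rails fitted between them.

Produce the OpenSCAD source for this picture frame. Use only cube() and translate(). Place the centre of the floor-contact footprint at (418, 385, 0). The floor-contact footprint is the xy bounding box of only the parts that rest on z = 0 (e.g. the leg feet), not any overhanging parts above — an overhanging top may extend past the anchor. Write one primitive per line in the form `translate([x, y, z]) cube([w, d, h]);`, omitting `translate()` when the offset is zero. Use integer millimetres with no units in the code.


translate([180, 370, 0]) cube([49, 30, 378]);
translate([607, 370, 0]) cube([49, 30, 378]);
translate([229, 370, 0]) cube([378, 30, 49]);
translate([229, 370, 329]) cube([378, 30, 49]);


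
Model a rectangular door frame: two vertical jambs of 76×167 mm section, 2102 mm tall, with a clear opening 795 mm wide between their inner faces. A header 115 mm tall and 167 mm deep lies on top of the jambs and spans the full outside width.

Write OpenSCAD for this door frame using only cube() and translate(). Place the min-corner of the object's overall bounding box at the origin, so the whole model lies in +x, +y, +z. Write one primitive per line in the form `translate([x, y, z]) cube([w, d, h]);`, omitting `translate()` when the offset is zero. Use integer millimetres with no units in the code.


cube([76, 167, 2102]);
translate([871, 0, 0]) cube([76, 167, 2102]);
translate([0, 0, 2102]) cube([947, 167, 115]);


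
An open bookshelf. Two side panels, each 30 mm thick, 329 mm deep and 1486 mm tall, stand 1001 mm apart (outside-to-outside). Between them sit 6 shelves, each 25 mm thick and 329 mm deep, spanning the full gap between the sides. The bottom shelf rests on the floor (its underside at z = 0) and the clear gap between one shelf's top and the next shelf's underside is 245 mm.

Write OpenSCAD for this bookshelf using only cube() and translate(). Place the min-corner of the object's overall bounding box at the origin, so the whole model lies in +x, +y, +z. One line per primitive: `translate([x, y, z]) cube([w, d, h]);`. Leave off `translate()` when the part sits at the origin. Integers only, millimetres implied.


cube([30, 329, 1486]);
translate([971, 0, 0]) cube([30, 329, 1486]);
translate([30, 0, 0]) cube([941, 329, 25]);
translate([30, 0, 270]) cube([941, 329, 25]);
translate([30, 0, 540]) cube([941, 329, 25]);
translate([30, 0, 810]) cube([941, 329, 25]);
translate([30, 0, 1080]) cube([941, 329, 25]);
translate([30, 0, 1350]) cube([941, 329, 25]);


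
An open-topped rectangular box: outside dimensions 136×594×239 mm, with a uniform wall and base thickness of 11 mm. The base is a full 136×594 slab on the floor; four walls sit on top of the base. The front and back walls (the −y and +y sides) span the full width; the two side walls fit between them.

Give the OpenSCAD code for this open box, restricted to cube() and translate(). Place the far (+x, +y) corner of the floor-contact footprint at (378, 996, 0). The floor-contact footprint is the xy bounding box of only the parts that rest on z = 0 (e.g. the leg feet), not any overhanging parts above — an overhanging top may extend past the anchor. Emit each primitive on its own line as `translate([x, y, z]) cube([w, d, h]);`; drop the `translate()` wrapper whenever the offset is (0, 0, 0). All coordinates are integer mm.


translate([242, 402, 0]) cube([136, 594, 11]);
translate([242, 402, 11]) cube([136, 11, 228]);
translate([242, 985, 11]) cube([136, 11, 228]);
translate([242, 413, 11]) cube([11, 572, 228]);
translate([367, 413, 11]) cube([11, 572, 228]);


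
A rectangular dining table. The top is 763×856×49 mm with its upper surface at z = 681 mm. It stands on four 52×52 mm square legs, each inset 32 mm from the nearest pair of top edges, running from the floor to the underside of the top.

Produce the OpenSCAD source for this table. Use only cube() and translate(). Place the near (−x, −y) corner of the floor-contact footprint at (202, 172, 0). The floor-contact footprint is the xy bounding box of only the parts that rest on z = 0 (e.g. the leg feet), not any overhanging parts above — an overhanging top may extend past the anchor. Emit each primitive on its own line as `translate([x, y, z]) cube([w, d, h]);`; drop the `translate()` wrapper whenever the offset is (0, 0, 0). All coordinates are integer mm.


translate([170, 140, 632]) cube([763, 856, 49]);
translate([202, 172, 0]) cube([52, 52, 632]);
translate([849, 172, 0]) cube([52, 52, 632]);
translate([202, 912, 0]) cube([52, 52, 632]);
translate([849, 912, 0]) cube([52, 52, 632]);


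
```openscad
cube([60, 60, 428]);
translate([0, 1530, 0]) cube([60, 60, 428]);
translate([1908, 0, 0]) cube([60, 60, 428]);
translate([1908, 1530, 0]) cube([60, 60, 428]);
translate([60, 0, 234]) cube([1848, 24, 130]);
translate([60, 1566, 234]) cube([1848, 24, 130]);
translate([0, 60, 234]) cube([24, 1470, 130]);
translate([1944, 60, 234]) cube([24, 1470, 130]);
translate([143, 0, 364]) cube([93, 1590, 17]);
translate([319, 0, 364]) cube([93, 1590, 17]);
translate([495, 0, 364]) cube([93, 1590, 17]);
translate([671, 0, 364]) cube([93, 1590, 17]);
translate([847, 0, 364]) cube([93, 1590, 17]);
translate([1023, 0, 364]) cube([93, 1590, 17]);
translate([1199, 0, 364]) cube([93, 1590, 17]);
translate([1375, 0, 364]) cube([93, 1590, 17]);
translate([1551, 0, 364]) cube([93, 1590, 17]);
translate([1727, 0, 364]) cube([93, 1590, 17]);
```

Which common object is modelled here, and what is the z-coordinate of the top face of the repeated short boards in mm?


A bed frame. The slat-top height is 381 mm.

Four posts, four rails, and a row of slats — a bed frame. Slats sit on the rails at z = 234 + 130 = 364; with slat thickness 17, the top is 381 mm.


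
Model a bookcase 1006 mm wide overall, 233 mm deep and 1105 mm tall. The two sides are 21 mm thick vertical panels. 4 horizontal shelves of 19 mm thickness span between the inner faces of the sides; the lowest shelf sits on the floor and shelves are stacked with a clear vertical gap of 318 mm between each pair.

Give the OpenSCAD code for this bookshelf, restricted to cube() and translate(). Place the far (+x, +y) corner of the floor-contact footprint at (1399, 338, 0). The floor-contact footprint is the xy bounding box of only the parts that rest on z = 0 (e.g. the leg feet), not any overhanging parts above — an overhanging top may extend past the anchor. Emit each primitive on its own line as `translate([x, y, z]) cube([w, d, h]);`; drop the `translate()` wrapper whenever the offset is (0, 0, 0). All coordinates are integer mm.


translate([393, 105, 0]) cube([21, 233, 1105]);
translate([1378, 105, 0]) cube([21, 233, 1105]);
translate([414, 105, 0]) cube([964, 233, 19]);
translate([414, 105, 337]) cube([964, 233, 19]);
translate([414, 105, 674]) cube([964, 233, 19]);
translate([414, 105, 1011]) cube([964, 233, 19]);


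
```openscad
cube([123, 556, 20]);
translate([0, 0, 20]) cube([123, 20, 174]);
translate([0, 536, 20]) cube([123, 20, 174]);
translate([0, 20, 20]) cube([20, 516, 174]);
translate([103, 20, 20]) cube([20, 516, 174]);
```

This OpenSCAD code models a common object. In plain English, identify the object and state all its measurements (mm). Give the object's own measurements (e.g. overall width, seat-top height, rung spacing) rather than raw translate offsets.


An open-topped rectangular box: outside dimensions 123×556×194 mm, with a uniform wall and base thickness of 20 mm. The base is a full 123×556 slab on the floor; four walls sit on top of the base. The front and back walls (the −y and +y sides) span the full width; the two side walls fit between them.


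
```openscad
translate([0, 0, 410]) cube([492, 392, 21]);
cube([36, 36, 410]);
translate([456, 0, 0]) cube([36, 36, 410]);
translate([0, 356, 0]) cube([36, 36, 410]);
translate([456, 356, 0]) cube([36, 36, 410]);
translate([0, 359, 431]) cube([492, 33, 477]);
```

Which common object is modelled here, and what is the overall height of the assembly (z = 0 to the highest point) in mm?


A chair. The overall height is 908 mm.

A slab on four corner posts with a tall panel at the back — a chair. The seat slab sits at z = 410 with thickness 21, and the 477 mm backrest starts at the seat top, so the overall height is 410 + 21 + 477 = 908 mm.


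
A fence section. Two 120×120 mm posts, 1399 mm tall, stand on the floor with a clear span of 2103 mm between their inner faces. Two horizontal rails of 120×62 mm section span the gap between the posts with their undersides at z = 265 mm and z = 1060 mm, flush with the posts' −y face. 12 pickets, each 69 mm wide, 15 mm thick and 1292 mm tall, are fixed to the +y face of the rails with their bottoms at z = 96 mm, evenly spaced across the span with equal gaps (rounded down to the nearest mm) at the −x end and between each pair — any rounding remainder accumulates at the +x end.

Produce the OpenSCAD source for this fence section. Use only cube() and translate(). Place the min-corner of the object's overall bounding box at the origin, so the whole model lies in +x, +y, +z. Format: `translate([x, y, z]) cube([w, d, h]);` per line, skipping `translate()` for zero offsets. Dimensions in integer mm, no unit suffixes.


cube([120, 120, 1399]);
translate([2223, 0, 0]) cube([120, 120, 1399]);
translate([120, 0, 265]) cube([2103, 120, 62]);
translate([120, 0, 1060]) cube([2103, 120, 62]);
translate([218, 120, 96]) cube([69, 15, 1292]);
translate([385, 120, 96]) cube([69, 15, 1292]);
translate([552, 120, 96]) cube([69, 15, 1292]);
translate([719, 120, 96]) cube([69, 15, 1292]);
translate([886, 120, 96]) cube([69, 15, 1292]);
translate([1053, 120, 96]) cube([69, 15, 1292]);
translate([1220, 120, 96]) cube([69, 15, 1292]);
translate([1387, 120, 96]) cube([69, 15, 1292]);
translate([1554, 120, 96]) cube([69, 15, 1292]);
translate([1721, 120, 96]) cube([69, 15, 1292]);
translate([1888, 120, 96]) cube([69, 15, 1292]);
translate([2055, 120, 96]) cube([69, 15, 1292]);


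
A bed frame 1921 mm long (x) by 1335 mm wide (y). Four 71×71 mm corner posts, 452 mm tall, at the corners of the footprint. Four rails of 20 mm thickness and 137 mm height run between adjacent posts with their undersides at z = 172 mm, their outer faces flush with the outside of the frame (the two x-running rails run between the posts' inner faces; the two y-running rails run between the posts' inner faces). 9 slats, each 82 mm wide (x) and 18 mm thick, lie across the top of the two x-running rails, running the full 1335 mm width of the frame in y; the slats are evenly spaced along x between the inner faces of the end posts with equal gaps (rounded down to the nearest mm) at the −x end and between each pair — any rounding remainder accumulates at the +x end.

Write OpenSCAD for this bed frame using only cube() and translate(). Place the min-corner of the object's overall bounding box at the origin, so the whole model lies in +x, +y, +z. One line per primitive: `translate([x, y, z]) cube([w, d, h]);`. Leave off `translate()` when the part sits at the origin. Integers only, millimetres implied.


cube([71, 71, 452]);
translate([0, 1264, 0]) cube([71, 71, 452]);
translate([1850, 0, 0]) cube([71, 71, 452]);
translate([1850, 1264, 0]) cube([71, 71, 452]);
translate([71, 0, 172]) cube([1779, 20, 137]);
translate([71, 1315, 172]) cube([1779, 20, 137]);
translate([0, 71, 172]) cube([20, 1193, 137]);
translate([1901, 71, 172]) cube([20, 1193, 137]);
translate([175, 0, 309]) cube([82, 1335, 18]);
translate([361, 0, 309]) cube([82, 1335, 18]);
translate([547, 0, 309]) cube([82, 1335, 18]);
translate([733, 0, 309]) cube([82, 1335, 18]);
translate([919, 0, 309]) cube([82, 1335, 18]);
translate([1105, 0, 309]) cube([82, 1335, 18]);
translate([1291, 0, 309]) cube([82, 1335, 18]);
translate([1477, 0, 309]) cube([82, 1335, 18]);
translate([1663, 0, 309]) cube([82, 1335, 18]);
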